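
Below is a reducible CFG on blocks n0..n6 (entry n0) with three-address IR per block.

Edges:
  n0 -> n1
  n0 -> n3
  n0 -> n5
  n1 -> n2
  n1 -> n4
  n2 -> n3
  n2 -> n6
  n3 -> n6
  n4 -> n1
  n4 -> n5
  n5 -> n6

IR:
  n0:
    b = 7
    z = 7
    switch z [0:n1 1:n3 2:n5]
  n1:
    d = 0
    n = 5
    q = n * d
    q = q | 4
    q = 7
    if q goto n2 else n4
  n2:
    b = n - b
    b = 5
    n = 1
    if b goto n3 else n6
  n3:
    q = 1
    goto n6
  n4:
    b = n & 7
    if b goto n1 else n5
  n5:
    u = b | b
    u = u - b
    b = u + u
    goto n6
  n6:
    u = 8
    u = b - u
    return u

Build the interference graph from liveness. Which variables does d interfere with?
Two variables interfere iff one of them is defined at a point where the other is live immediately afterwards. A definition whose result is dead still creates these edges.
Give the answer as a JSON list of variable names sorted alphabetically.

Answer: ["b", "n"]

Derivation:
Per-block:
  n0: {b,z} / ∅
  n1: {d,n,q} / ∅
  n2: {b,n} / {b,n}
  n3: {q} / ∅
  n4: {b} / {n}
  n5: {b,u} / {b}
  n6: {u} / {b}

Backward fixpoint:
  live n0: ∅→{b}
  live n1: {b}→{b,n}
  live n2: {b,n}→{b}
  live n3: {b}→{b}
  live n4: {n}→{b}
  live n5: {b}→{b}
  live n6: {b}→∅

Conflict graph:
  b — {d,n,q,u,z}
  d — {b,n}
  n — {b,d,q}
  q — {b,n}
  u — {b}
  z — {b}

N(d) = ["b", "n"]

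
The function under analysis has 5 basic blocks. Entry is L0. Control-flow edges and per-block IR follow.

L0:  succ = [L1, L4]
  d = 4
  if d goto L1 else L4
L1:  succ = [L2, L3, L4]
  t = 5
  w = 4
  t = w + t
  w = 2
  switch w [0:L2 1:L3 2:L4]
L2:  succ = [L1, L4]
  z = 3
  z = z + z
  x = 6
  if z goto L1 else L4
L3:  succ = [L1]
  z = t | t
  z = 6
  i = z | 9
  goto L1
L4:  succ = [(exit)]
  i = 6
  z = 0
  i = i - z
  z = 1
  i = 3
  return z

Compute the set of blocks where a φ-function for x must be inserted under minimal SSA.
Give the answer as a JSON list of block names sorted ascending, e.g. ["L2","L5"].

Answer: ["L1", "L4"]

Derivation:
idom tree: L1←L0 L2←L1 L3←L1 L4←L0
Dom at joins:
  L1: preds {L0,L2,L3}: {L0} ∩ {L0,L1,L2} ∩ {L0,L1,L3} = {L0}; idom=L0
  L4: preds {L0,L1,L2}: {L0} ∩ {L0,L1} ∩ {L0,L1,L2} = {L0}; idom=L0

Frontier:
  join L1 pred L0: · stop@L0
  join L1 pred L2: L2→L1 stop@L0
  join L1 pred L3: L3→L1 stop@L0
  join L4 pred L0: · stop@L0
  join L4 pred L1: L1 stop@L0
  join L4 pred L2: L2→L1 stop@L0
  L0 → ∅
  L1 → {L1,L4}
  L2 → {L1,L4}
  L3 → {L1}
  L4 → ∅

φ for x: defs {L2}
  DF⁺ = {L1,L4}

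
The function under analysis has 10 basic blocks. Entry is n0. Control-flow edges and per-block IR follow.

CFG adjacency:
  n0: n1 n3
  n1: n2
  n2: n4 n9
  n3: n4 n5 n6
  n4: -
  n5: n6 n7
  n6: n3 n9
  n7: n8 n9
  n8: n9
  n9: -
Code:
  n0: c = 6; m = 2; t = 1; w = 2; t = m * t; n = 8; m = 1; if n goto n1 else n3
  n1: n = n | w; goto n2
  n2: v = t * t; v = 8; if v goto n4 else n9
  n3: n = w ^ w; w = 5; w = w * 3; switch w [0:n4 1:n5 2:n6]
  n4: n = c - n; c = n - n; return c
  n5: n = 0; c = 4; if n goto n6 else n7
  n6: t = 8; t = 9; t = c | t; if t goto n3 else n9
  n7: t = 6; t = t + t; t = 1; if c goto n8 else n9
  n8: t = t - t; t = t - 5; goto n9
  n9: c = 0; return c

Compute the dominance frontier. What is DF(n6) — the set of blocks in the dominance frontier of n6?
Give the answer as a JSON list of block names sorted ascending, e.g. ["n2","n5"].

Answer: ["n3", "n9"]

Working:
idom tree: n1←n0 n2←n1 n3←n0 n4←n0 n5←n3 n6←n3 n7←n5 n8←n7 n9←n0
Join-block Dom:
  n3: preds {n0,n6}: {n0} ∩ {n0,n3,n6} = {n0}; idom=n0
  n4: preds {n2,n3}: {n0,n1,n2} ∩ {n0,n3} = {n0}; idom=n0
  n6: preds {n3,n5}: {n0,n3} ∩ {n0,n3,n5} = {n0,n3}; idom=n3
  n9: preds {n2,n6,n7,n8}: {n0,n1,n2} ∩ {n0,n3,n6} ∩ {n0,n3,n5,n7} ∩ {n0,n3,n5,n7,n8} = {n0}; idom=n0

DF walk-up:
  join n3 pred n0: · stop@n0
  join n3 pred n6: n6→n3 stop@n0
  join n4 pred n2: n2→n1 stop@n0
  join n4 pred n3: n3 stop@n0
  join n6 pred n3: · stop@n3
  join n6 pred n5: n5 stop@n3
  join n9 pred n2: n2→n1 stop@n0
  join n9 pred n6: n6→n3 stop@n0
  join n9 pred n7: n7→n5→n3 stop@n0
  join n9 pred n8: n8→n7→n5→n3 stop@n0
  DF(n0)=∅
  DF(n1)={n4,n9}
  DF(n2)={n4,n9}
  DF(n3)={n3,n4,n9}
  DF(n4)=∅
  DF(n5)={n6,n9}
  DF(n6)={n3,n9}
  DF(n7)={n9}
  DF(n8)={n9}
  DF(n9)=∅

DF(n6) = ["n3", "n9"]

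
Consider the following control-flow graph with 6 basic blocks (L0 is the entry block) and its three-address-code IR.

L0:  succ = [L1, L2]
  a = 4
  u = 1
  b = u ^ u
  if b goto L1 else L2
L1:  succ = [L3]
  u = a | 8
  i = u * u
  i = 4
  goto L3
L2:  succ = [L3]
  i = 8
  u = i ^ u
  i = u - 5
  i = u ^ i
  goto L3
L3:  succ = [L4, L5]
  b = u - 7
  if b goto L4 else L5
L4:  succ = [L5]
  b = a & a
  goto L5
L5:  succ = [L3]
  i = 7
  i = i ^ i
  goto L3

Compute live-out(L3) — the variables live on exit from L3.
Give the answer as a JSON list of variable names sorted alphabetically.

def/use:
  L0: {a,b,u} / ∅
  L1: {i,u} / {a}
  L2: {i,u} / {u}
  L3: {b} / {u}
  L4: {b} / {a}
  L5: {i} / ∅

Liveness:
  L0 li=∅ lo={a,u}
  L1 li={a} lo={a,u}
  L2 li={a,u} lo={a,u}
  L3 li={a,u} lo={a,u}
  L4 li={a,u} lo={a,u}
  L5 li={a,u} lo={a,u}

live-out(L3) = ["a", "u"]

Answer: ["a", "u"]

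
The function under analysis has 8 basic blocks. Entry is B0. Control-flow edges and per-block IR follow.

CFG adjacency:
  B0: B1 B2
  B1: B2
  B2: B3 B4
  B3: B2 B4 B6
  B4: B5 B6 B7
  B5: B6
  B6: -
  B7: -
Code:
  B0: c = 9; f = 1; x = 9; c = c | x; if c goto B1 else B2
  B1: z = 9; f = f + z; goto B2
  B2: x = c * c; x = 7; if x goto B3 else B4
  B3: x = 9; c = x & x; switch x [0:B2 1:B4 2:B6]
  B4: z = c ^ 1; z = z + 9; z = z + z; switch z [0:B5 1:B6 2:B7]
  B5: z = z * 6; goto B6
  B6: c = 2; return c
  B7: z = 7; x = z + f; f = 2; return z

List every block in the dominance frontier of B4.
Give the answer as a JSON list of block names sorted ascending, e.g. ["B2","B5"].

idom tree: B1←B0 B2←B0 B3←B2 B4←B2 B5←B4 B6←B2 B7←B4
Dom at joins:
  B2: preds {B0,B1,B3}: {B0} ∩ {B0,B1} ∩ {B0,B2,B3} = {B0}; idom=B0
  B4: preds {B2,B3}: {B0,B2} ∩ {B0,B2,B3} = {B0,B2}; idom=B2
  B6: preds {B3,B4,B5}: {B0,B2,B3} ∩ {B0,B2,B4} ∩ {B0,B2,B4,B5} = {B0,B2}; idom=B2

DF derivation:
  join B2 pred B0: · stop@B0
  join B2 pred B1: B1 stop@B0
  join B2 pred B3: B3→B2 stop@B0
  join B4 pred B2: · stop@B2
  join B4 pred B3: B3 stop@B2
  join B6 pred B3: B3 stop@B2
  join B6 pred B4: B4 stop@B2
  join B6 pred B5: B5→B4 stop@B2
  B0: DF=∅
  B1: DF={B2}
  B2: DF={B2}
  B3: DF={B2,B4,B6}
  B4: DF={B6}
  B5: DF={B6}
  B6: DF=∅
  B7: DF=∅

DF(B4) = ["B6"]

Answer: ["B6"]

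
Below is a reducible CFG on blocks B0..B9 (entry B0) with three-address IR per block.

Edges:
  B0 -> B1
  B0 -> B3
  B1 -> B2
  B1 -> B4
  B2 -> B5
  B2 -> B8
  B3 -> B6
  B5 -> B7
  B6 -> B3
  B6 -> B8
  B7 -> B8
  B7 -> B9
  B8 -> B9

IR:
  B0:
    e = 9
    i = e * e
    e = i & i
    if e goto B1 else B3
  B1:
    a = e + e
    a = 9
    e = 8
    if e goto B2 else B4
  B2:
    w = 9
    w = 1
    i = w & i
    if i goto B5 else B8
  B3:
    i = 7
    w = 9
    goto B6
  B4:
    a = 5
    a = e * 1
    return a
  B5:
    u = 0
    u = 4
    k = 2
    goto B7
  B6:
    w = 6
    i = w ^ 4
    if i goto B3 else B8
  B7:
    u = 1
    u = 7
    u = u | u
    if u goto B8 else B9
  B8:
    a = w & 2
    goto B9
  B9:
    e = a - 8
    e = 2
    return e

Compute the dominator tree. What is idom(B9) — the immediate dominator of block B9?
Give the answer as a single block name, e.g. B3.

Answer: B0

Working:
idom tree: B1←B0 B2←B1 B3←B0 B4←B1 B5←B2 B6←B3 B7←B5 B8←B0 B9←B0
Join-block Dom:
  B3: preds {B0,B6}: {B0} ∩ {B0,B3,B6} = {B0}; idom=B0
  B8: preds {B2,B6,B7}: {B0,B1,B2} ∩ {B0,B3,B6} ∩ {B0,B1,B2,B5,B7} = {B0}; idom=B0
  B9: preds {B7,B8}: {B0,B1,B2,B5,B7} ∩ {B0,B8} = {B0}; idom=B0

idom(B9) = B0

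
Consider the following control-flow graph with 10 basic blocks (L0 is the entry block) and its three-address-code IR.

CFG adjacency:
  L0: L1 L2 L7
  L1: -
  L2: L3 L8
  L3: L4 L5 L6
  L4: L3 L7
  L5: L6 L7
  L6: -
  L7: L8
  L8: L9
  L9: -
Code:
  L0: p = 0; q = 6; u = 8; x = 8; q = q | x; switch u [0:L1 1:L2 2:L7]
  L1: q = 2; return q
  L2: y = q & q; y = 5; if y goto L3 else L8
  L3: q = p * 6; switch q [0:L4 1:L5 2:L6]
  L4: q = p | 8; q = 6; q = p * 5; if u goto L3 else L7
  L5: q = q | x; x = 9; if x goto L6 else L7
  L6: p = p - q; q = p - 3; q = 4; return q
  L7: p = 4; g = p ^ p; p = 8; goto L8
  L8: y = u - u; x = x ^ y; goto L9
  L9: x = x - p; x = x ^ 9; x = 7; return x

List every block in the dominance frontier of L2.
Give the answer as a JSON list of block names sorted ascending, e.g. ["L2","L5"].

Answer: ["L7", "L8"]

Derivation:
idom tree: L1←L0 L2←L0 L3←L2 L4←L3 L5←L3 L6←L3 L7←L0 L8←L0 L9←L8
Dom∩ at merges:
  L3: preds {L2,L4}: {L0,L2} ∩ {L0,L2,L3,L4} = {L0,L2}; idom=L2
  L6: preds {L3,L5}: {L0,L2,L3} ∩ {L0,L2,L3,L5} = {L0,L2,L3}; idom=L3
  L7: preds {L0,L4,L5}: {L0} ∩ {L0,L2,L3,L4} ∩ {L0,L2,L3,L5} = {L0}; idom=L0
  L8: preds {L2,L7}: {L0,L2} ∩ {L0,L7} = {L0}; idom=L0

DF derivation:
  join L3 pred L2: · stop@L2
  join L3 pred L4: L4→L3 stop@L2
  join L6 pred L3: · stop@L3
  join L6 pred L5: L5 stop@L3
  join L7 pred L0: · stop@L0
  join L7 pred L4: L4→L3→L2 stop@L0
  join L7 pred L5: L5→L3→L2 stop@L0
  join L8 pred L2: L2 stop@L0
  join L8 pred L7: L7 stop@L0
  L0 → ∅
  L1 → ∅
  L2 → {L7,L8}
  L3 → {L3,L7}
  L4 → {L3,L7}
  L5 → {L6,L7}
  L6 → ∅
  L7 → {L8}
  L8 → ∅
  L9 → ∅

DF(L2) = ["L7", "L8"]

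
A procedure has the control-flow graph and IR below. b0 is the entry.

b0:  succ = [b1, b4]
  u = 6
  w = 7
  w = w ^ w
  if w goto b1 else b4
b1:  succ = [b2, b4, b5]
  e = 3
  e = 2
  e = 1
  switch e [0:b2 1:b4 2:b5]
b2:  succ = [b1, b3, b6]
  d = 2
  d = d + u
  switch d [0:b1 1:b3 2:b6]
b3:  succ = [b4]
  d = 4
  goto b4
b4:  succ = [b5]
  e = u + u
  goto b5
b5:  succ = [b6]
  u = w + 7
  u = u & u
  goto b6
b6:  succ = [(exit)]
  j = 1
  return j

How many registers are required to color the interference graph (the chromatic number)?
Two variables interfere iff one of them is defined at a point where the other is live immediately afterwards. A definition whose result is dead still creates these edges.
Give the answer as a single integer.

Answer: 3

Derivation:
Per-block:
  b0: def={u,w} ue=∅
  b1: def={e} ue=∅
  b2: def={d} ue={u}
  b3: def={d} ue=∅
  b4: def={e} ue={u}
  b5: def={u} ue={w}
  b6: def={j} ue=∅

Backward fixpoint:
  b0 li=∅ lo={u,w}
  b1 li={u,w} lo={u,w}
  b2 li={u,w} lo={u,w}
  b3 li={u,w} lo={u,w}
  b4 li={u,w} lo={w}
  b5 li={w} lo=∅
  b6 li=∅ lo=∅

Conflict graph:
  d — {u,w}
  e — {u,w}
  j — ∅
  u — {d,e,w}
  w — {d,e,u}

Colouring:
  clique {d,u,w} ⇒ need ≥ 3
  assign d→r2 e→r2 j→r0 u→r0 w→r1 — no edge inside a register ⇒ χ ≤ 3
  χ = 3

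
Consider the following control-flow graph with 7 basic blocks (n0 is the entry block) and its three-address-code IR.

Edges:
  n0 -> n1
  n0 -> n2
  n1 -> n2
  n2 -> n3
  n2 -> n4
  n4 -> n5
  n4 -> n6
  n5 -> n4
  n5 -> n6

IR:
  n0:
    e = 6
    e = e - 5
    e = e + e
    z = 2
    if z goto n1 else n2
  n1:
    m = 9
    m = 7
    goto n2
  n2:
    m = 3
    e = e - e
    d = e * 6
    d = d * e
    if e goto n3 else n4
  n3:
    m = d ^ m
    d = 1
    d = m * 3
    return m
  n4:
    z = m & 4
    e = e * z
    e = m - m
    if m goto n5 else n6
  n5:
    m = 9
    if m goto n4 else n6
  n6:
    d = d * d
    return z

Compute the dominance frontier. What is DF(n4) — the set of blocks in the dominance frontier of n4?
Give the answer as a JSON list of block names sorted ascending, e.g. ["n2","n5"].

idom tree: n1←n0 n2←n0 n3←n2 n4←n2 n5←n4 n6←n4
Join-block Dom:
  n2: preds {n0,n1}: {n0} ∩ {n0,n1} = {n0}; idom=n0
  n4: preds {n2,n5}: {n0,n2} ∩ {n0,n2,n4,n5} = {n0,n2}; idom=n2
  n6: preds {n4,n5}: {n0,n2,n4} ∩ {n0,n2,n4,n5} = {n0,n2,n4}; idom=n4

Frontier:
  n2←n0: walk · to n0
  n2←n1: walk n1 to n0
  n4←n2: walk · to n2
  n4←n5: walk n5→n4 to n2
  n6←n4: walk · to n4
  n6←n5: walk n5 to n4
  DF(n0)=∅
  DF(n1)={n2}
  DF(n2)=∅
  DF(n3)=∅
  DF(n4)={n4}
  DF(n5)={n4,n6}
  DF(n6)=∅

DF(n4) = ["n4"]

Answer: ["n4"]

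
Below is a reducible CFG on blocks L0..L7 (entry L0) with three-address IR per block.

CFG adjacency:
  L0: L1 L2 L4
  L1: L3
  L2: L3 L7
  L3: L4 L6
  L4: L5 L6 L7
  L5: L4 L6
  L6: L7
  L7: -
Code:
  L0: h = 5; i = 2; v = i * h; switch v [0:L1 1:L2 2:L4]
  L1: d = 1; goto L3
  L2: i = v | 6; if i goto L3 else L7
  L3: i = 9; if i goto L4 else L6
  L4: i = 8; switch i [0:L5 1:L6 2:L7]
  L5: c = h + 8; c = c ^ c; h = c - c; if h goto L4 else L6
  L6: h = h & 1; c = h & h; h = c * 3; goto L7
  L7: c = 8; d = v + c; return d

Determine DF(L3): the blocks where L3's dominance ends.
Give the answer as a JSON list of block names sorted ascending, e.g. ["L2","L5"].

idom tree: L1←L0 L2←L0 L3←L0 L4←L0 L5←L4 L6←L0 L7←L0
Dom∩ at merges:
  L3: preds {L1,L2}: {L0,L1} ∩ {L0,L2} = {L0}; idom=L0
  L4: preds {L0,L3,L5}: {L0} ∩ {L0,L3} ∩ {L0,L4,L5} = {L0}; idom=L0
  L6: preds {L3,L4,L5}: {L0,L3} ∩ {L0,L4} ∩ {L0,L4,L5} = {L0}; idom=L0
  L7: preds {L2,L4,L6}: {L0,L2} ∩ {L0,L4} ∩ {L0,L6} = {L0}; idom=L0

DF walk-up:
  join L3 pred L1: L1 stop@L0
  join L3 pred L2: L2 stop@L0
  join L4 pred L0: · stop@L0
  join L4 pred L3: L3 stop@L0
  join L4 pred L5: L5→L4 stop@L0
  join L6 pred L3: L3 stop@L0
  join L6 pred L4: L4 stop@L0
  join L6 pred L5: L5→L4 stop@L0
  join L7 pred L2: L2 stop@L0
  join L7 pred L4: L4 stop@L0
  join L7 pred L6: L6 stop@L0
  DF(L0)=∅
  DF(L1)={L3}
  DF(L2)={L3,L7}
  DF(L3)={L4,L6}
  DF(L4)={L4,L6,L7}
  DF(L5)={L4,L6}
  DF(L6)={L7}
  DF(L7)=∅

DF(L3) = ["L4", "L6"]

Answer: ["L4", "L6"]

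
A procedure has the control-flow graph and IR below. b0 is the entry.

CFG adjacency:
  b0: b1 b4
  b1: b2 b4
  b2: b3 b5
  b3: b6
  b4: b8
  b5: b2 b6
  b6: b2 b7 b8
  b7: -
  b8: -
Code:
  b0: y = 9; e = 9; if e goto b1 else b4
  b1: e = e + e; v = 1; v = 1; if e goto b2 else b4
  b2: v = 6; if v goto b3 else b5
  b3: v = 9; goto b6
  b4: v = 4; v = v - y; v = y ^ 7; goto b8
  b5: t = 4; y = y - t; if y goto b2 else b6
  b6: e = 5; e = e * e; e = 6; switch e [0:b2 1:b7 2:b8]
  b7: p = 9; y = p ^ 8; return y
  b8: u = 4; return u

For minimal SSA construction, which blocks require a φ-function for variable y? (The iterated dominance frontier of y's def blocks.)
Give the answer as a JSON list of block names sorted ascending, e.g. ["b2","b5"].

idom tree: b1←b0 b2←b1 b3←b2 b4←b0 b5←b2 b6←b2 b7←b6 b8←b0
Join-block Dom:
  b2: preds {b1,b5,b6}: {b0,b1} ∩ {b0,b1,b2,b5} ∩ {b0,b1,b2,b6} = {b0,b1}; idom=b1
  b4: preds {b0,b1}: {b0} ∩ {b0,b1} = {b0}; idom=b0
  b6: preds {b3,b5}: {b0,b1,b2,b3} ∩ {b0,b1,b2,b5} = {b0,b1,b2}; idom=b2
  b8: preds {b4,b6}: {b0,b4} ∩ {b0,b1,b2,b6} = {b0}; idom=b0

Frontier:
  b2←b1: walk · to b1
  b2←b5: walk b5→b2 to b1
  b2←b6: walk b6→b2 to b1
  b4←b0: walk · to b0
  b4←b1: walk b1 to b0
  b6←b3: walk b3 to b2
  b6←b5: walk b5 to b2
  b8←b4: walk b4 to b0
  b8←b6: walk b6→b2→b1 to b0
  DF(b0)=∅
  DF(b1)={b4,b8}
  DF(b2)={b2,b8}
  DF(b3)={b6}
  DF(b4)={b8}
  DF(b5)={b2,b6}
  DF(b6)={b2,b8}
  DF(b7)=∅
  DF(b8)=∅

φ for y: defs {b0,b5,b7}
  DF⁺ = {b2,b6,b8}

Answer: ["b2", "b6", "b8"]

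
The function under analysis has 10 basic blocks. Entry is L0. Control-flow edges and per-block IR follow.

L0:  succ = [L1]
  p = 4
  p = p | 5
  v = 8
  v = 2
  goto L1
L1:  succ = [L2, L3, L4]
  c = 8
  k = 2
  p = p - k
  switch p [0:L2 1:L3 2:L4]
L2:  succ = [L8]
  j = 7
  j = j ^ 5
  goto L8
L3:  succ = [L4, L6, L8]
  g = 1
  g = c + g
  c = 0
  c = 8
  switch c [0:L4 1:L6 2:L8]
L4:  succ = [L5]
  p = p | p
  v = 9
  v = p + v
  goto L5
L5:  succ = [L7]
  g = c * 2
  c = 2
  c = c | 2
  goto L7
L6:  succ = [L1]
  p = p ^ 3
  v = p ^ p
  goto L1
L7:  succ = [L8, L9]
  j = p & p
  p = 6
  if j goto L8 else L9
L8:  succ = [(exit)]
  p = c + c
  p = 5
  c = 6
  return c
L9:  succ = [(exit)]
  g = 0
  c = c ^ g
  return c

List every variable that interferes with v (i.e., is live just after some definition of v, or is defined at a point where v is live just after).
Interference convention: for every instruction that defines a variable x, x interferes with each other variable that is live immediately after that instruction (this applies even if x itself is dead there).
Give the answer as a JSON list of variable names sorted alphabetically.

Per-block:
  L0: def={p,v} ue=∅
  L1: def={c,k,p} ue={p}
  L2: def={j} ue=∅
  L3: def={c,g} ue={c}
  L4: def={p,v} ue={p}
  L5: def={c,g} ue={c}
  L6: def={p,v} ue={p}
  L7: def={j,p} ue={p}
  L8: def={c,p} ue={c}
  L9: def={c,g} ue={c}

Liveness:
  L0 li=∅ lo={p}
  L1 li={p} lo={c,p}
  L2 li={c} lo={c}
  L3 li={c,p} lo={c,p}
  L4 li={c,p} lo={c,p}
  L5 li={c,p} lo={c,p}
  L6 li={p} lo={p}
  L7 li={c,p} lo={c}
  L8 li={c} lo=∅
  L9 li={c} lo=∅

Conflict graph:
  c: {g,j,k,p,v}
  g: {c,p}
  j: {c,p}
  k: {c,p}
  p: {c,g,j,k,v}
  v: {c,p}

N(v) = ["c", "p"]

Answer: ["c", "p"]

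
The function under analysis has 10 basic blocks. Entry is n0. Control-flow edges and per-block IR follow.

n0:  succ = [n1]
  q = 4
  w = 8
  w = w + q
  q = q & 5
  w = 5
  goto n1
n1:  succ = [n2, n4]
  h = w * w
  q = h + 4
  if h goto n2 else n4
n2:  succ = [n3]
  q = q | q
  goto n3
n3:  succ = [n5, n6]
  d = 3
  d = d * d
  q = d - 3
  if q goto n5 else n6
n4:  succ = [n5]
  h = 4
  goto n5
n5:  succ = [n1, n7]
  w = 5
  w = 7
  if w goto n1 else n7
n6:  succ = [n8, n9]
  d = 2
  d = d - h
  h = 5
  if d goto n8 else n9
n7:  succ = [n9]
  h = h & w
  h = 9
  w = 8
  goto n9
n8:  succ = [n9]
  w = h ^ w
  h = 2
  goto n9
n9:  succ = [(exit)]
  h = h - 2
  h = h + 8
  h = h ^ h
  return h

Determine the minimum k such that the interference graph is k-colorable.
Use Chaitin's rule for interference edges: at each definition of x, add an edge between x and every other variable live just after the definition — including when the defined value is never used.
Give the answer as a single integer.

Block summaries:
  n0 def {q,w} use ∅
  n1 def {h,q} use {w}
  n2 def {q} use {q}
  n3 def {d,q} use ∅
  n4 def {h} use ∅
  n5 def {w} use ∅
  n6 def {d,h} use {h}
  n7 def {h,w} use {h,w}
  n8 def {h,w} use {h,w}
  n9 def {h} use {h}

Liveness:
  n0 li=∅ lo={w}
  n1 li={w} lo={h,q,w}
  n2 li={h,q,w} lo={h,w}
  n3 li={h,w} lo={h,w}
  n4 li=∅ lo={h}
  n5 li={h} lo={h,w}
  n6 li={h,w} lo={h,w}
  n7 li={h,w} lo={h}
  n8 li={h,w} lo={h}
  n9 li={h} lo=∅

Interfere edges:
  d: {h,w}
  h: {d,q,w}
  q: {h,w}
  w: {d,h,q}

Chromatic number:
  {d,h,w} pairwise interfere (3-clique) ⇒ χ ≥ 3
  assign d→c2 h→c0 q→c2 w→c1 — no edge inside a register ⇒ χ ≤ 3
  χ = 3

Answer: 3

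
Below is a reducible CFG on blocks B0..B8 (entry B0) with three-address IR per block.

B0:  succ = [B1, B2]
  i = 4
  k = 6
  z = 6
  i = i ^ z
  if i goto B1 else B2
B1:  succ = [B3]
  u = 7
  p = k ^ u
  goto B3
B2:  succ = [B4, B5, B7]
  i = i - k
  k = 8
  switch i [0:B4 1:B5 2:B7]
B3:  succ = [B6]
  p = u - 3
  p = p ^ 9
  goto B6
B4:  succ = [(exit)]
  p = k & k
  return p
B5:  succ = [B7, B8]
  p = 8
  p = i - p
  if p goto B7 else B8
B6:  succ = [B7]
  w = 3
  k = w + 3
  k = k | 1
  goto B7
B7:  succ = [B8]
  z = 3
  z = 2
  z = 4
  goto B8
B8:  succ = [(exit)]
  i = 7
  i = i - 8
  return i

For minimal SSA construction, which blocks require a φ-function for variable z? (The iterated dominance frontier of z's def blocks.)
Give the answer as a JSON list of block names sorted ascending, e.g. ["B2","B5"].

Answer: ["B8"]

Analysis:
idom tree: B1←B0 B2←B0 B3←B1 B4←B2 B5←B2 B6←B3 B7←B0 B8←B0
Dom∩ at merges:
  B7: preds {B2,B5,B6}: {B0,B2} ∩ {B0,B2,B5} ∩ {B0,B1,B3,B6} = {B0}; idom=B0
  B8: preds {B5,B7}: {B0,B2,B5} ∩ {B0,B7} = {B0}; idom=B0

DF walk-up:
  join B7 pred B2: B2 stop@B0
  join B7 pred B5: B5→B2 stop@B0
  join B7 pred B6: B6→B3→B1 stop@B0
  join B8 pred B5: B5→B2 stop@B0
  join B8 pred B7: B7 stop@B0
  DF(B0)=∅
  DF(B1)={B7}
  DF(B2)={B7,B8}
  DF(B3)={B7}
  DF(B4)=∅
  DF(B5)={B7,B8}
  DF(B6)={B7}
  DF(B7)={B8}
  DF(B8)=∅

φ for z: defs {B0,B7}
  DF⁺ = {B8}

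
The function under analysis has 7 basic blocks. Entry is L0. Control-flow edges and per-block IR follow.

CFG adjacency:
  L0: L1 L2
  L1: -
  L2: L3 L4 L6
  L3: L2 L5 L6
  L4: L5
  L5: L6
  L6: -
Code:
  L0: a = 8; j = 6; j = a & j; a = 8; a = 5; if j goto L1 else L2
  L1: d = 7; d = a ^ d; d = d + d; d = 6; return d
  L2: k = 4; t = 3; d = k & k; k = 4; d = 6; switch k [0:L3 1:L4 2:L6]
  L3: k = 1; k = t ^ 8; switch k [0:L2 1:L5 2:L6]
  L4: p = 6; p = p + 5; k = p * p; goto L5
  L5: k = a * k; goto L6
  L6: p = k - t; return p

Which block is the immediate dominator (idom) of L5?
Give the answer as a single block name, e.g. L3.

idom tree: L1←L0 L2←L0 L3←L2 L4←L2 L5←L2 L6←L2
Join-block Dom:
  L2: preds {L0,L3}: {L0} ∩ {L0,L2,L3} = {L0}; idom=L0
  L5: preds {L3,L4}: {L0,L2,L3} ∩ {L0,L2,L4} = {L0,L2}; idom=L2
  L6: preds {L2,L3,L5}: {L0,L2} ∩ {L0,L2,L3} ∩ {L0,L2,L5} = {L0,L2}; idom=L2

idom(L5) = L2

Answer: L2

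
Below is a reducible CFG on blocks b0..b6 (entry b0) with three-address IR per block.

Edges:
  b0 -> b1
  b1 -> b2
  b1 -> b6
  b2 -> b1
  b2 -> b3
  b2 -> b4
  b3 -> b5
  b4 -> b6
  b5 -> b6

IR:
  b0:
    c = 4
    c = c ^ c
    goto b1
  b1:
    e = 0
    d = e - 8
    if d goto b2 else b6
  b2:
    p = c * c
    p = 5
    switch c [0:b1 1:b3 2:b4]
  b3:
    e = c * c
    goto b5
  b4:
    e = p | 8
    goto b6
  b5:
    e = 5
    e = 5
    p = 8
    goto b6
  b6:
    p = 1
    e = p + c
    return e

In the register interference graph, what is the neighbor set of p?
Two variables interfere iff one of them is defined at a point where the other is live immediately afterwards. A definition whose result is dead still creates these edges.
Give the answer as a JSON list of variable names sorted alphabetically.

Answer: ["c"]

Derivation:
Per-block:
  b0: def={c} ue=∅
  b1: def={d,e} ue=∅
  b2: def={p} ue={c}
  b3: def={e} ue={c}
  b4: def={e} ue={p}
  b5: def={e,p} ue=∅
  b6: def={e,p} ue={c}

Backward fixpoint:
  b0: in=∅ out={c}
  b1: in={c} out={c}
  b2: in={c} out={c,p}
  b3: in={c} out={c}
  b4: in={c,p} out={c}
  b5: in={c} out={c}
  b6: in={c} out=∅

Conflict graph:
  c — {d,e,p}
  d — {c}
  e — {c}
  p — {c}

N(p) = ["c"]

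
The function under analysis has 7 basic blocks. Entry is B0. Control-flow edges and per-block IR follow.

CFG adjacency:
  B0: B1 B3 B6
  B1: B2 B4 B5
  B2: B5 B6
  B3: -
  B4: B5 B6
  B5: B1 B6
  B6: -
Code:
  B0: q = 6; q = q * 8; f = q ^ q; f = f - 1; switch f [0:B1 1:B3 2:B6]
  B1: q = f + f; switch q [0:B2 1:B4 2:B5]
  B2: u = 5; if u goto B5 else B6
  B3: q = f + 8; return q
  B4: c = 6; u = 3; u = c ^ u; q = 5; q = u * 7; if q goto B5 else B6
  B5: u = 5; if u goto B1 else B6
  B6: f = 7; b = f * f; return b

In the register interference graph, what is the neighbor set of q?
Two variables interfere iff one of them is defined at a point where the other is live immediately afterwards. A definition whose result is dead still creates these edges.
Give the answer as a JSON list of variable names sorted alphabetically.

Answer: ["f", "u"]

Derivation:
Per-block:
  B0: {f,q} / ∅
  B1: {q} / {f}
  B2: {u} / ∅
  B3: {q} / {f}
  B4: {c,q,u} / ∅
  B5: {u} / ∅
  B6: {b,f} / ∅

Liveness:
  live B0: ∅→{f}
  live B1: {f}→{f}
  live B2: {f}→{f}
  live B3: {f}→∅
  live B4: {f}→{f}
  live B5: {f}→{f}
  live B6: ∅→∅

Interference:
  b: ∅
  c: {f,u}
  f: {c,q,u}
  q: {f,u}
  u: {c,f,q}

N(q) = ["f", "u"]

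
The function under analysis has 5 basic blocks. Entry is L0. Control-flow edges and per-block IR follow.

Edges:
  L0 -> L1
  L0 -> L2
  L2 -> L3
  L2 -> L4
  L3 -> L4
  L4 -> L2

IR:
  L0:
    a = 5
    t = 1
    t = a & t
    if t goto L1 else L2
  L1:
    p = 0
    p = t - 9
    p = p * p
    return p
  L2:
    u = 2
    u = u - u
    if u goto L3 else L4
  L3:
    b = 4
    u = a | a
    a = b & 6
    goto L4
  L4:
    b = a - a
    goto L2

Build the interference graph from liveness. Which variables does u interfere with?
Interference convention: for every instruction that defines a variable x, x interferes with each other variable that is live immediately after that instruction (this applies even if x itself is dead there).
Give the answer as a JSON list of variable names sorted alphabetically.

Answer: ["a", "b"]

Derivation:
def/use:
  L0 def {a,t} use ∅
  L1 def {p} use {t}
  L2 def {u} use ∅
  L3 def {a,b,u} use {a}
  L4 def {b} use {a}

Liveness:
  live L0: ∅→{a,t}
  live L1: {t}→∅
  live L2: {a}→{a}
  live L3: {a}→{a}
  live L4: {a}→{a}

Conflict graph:
  a — {b,t,u}
  b — {a,u}
  p — {t}
  t — {a,p}
  u — {a,b}

N(u) = ["a", "b"]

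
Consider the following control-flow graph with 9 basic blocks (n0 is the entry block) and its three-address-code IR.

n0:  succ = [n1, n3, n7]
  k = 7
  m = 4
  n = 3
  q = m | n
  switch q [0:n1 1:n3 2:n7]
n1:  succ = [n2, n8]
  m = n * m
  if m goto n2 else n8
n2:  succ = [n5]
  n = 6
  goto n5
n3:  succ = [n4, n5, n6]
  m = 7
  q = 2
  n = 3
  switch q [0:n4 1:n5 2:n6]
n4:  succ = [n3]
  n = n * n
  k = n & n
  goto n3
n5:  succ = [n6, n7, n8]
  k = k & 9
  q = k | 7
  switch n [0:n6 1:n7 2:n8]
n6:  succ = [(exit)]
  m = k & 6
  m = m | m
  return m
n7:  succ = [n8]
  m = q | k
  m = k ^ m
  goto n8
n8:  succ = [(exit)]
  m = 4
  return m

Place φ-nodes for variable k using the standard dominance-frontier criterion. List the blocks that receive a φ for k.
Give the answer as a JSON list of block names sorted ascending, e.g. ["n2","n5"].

idom tree: n1←n0 n2←n1 n3←n0 n4←n3 n5←n0 n6←n0 n7←n0 n8←n0
Dom at joins:
  n3: preds {n0,n4}: {n0} ∩ {n0,n3,n4} = {n0}; idom=n0
  n5: preds {n2,n3}: {n0,n1,n2} ∩ {n0,n3} = {n0}; idom=n0
  n6: preds {n3,n5}: {n0,n3} ∩ {n0,n5} = {n0}; idom=n0
  n7: preds {n0,n5}: {n0} ∩ {n0,n5} = {n0}; idom=n0
  n8: preds {n1,n5,n7}: {n0,n1} ∩ {n0,n5} ∩ {n0,n7} = {n0}; idom=n0

DF walk-up:
  n3←n0: walk · to n0
  n3←n4: walk n4→n3 to n0
  n5←n2: walk n2→n1 to n0
  n5←n3: walk n3 to n0
  n6←n3: walk n3 to n0
  n6←n5: walk n5 to n0
  n7←n0: walk · to n0
  n7←n5: walk n5 to n0
  n8←n1: walk n1 to n0
  n8←n5: walk n5 to n0
  n8←n7: walk n7 to n0
  DF(n0)=∅
  DF(n1)={n5,n8}
  DF(n2)={n5}
  DF(n3)={n3,n5,n6}
  DF(n4)={n3}
  DF(n5)={n6,n7,n8}
  DF(n6)=∅
  DF(n7)={n8}
  DF(n8)=∅

φ for k: defs {n0,n4,n5}
  DF⁺ = {n3,n5,n6,n7,n8}

Answer: ["n3", "n5", "n6", "n7", "n8"]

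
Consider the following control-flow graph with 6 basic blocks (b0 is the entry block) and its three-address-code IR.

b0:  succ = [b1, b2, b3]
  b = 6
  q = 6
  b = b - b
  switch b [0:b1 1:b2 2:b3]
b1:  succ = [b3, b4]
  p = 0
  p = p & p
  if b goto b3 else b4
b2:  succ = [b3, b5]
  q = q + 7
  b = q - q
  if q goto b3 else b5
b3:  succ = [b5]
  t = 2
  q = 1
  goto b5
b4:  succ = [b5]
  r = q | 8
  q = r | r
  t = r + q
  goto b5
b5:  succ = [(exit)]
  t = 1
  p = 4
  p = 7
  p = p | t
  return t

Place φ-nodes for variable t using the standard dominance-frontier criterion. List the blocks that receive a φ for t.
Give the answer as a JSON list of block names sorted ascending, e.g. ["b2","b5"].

Answer: ["b5"]

Derivation:
idom tree: b1←b0 b2←b0 b3←b0 b4←b1 b5←b0
Join-block Dom:
  b3: preds {b0,b1,b2}: {b0} ∩ {b0,b1} ∩ {b0,b2} = {b0}; idom=b0
  b5: preds {b2,b3,b4}: {b0,b2} ∩ {b0,b3} ∩ {b0,b1,b4} = {b0}; idom=b0

DF walk-up:
  join b3 pred b0: · stop@b0
  join b3 pred b1: b1 stop@b0
  join b3 pred b2: b2 stop@b0
  join b5 pred b2: b2 stop@b0
  join b5 pred b3: b3 stop@b0
  join b5 pred b4: b4→b1 stop@b0
  b0 → ∅
  b1 → {b3,b5}
  b2 → {b3,b5}
  b3 → {b5}
  b4 → {b5}
  b5 → ∅

φ for t: defs {b3,b4,b5}
  DF⁺ = {b5}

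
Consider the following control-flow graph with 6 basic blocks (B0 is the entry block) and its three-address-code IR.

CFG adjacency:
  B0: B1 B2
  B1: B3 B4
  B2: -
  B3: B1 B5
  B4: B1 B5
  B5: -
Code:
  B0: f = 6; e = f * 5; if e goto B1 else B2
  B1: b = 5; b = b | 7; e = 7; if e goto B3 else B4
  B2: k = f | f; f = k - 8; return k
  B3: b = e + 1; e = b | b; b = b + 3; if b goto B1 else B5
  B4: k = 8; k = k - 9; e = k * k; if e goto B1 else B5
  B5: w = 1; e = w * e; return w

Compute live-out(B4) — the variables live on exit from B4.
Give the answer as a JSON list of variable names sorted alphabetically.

Answer: ["e"]

Analysis:
def/use:
  B0: def={e,f} ue=∅
  B1: def={b,e} ue=∅
  B2: def={f,k} ue={f}
  B3: def={b,e} ue={e}
  B4: def={e,k} ue=∅
  B5: def={e,w} ue={e}

Liveness:
  B0 li=∅ lo={f}
  B1 li=∅ lo={e}
  B2 li={f} lo=∅
  B3 li={e} lo={e}
  B4 li=∅ lo={e}
  B5 li={e} lo=∅

live-out(B4) = ["e"]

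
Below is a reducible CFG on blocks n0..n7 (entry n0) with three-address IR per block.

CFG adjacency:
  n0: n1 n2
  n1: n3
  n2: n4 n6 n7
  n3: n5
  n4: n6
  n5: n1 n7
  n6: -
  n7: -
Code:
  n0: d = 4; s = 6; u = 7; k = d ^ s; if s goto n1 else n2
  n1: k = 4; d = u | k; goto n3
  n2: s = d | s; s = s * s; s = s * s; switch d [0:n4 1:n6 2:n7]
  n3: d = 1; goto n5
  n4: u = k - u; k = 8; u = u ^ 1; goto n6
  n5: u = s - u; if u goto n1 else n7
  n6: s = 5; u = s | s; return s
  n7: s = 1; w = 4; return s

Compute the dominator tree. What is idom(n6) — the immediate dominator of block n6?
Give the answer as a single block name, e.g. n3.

Answer: n2

Analysis:
idom tree: n1←n0 n2←n0 n3←n1 n4←n2 n5←n3 n6←n2 n7←n0
Dom at joins:
  n1: preds {n0,n5}: {n0} ∩ {n0,n1,n3,n5} = {n0}; idom=n0
  n6: preds {n2,n4}: {n0,n2} ∩ {n0,n2,n4} = {n0,n2}; idom=n2
  n7: preds {n2,n5}: {n0,n2} ∩ {n0,n1,n3,n5} = {n0}; idom=n0

idom(n6) = n2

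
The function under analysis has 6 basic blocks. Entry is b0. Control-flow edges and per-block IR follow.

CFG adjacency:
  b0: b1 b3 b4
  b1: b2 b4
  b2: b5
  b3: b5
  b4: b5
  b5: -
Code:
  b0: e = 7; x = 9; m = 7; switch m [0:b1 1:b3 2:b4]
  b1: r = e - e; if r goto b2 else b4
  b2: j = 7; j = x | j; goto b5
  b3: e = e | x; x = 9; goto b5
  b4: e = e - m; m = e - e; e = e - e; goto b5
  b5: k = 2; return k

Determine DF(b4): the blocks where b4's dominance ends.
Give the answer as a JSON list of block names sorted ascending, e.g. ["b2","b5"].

idom tree: b1←b0 b2←b1 b3←b0 b4←b0 b5←b0
Join-block Dom:
  b4: preds {b0,b1}: {b0} ∩ {b0,b1} = {b0}; idom=b0
  b5: preds {b2,b3,b4}: {b0,b1,b2} ∩ {b0,b3} ∩ {b0,b4} = {b0}; idom=b0

Frontier:
  join b4 pred b0: · stop@b0
  join b4 pred b1: b1 stop@b0
  join b5 pred b2: b2→b1 stop@b0
  join b5 pred b3: b3 stop@b0
  join b5 pred b4: b4 stop@b0
  DF(b0)=∅
  DF(b1)={b4,b5}
  DF(b2)={b5}
  DF(b3)={b5}
  DF(b4)={b5}
  DF(b5)=∅

DF(b4) = ["b5"]

Answer: ["b5"]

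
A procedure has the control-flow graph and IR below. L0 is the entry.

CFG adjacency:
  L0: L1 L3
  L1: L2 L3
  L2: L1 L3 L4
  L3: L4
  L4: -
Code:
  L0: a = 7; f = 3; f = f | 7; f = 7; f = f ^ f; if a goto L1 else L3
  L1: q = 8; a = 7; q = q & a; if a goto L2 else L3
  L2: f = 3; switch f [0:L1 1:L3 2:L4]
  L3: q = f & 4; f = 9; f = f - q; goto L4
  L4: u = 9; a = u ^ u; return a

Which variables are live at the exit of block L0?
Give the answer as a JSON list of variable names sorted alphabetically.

def/use:
  L0 def {a,f} use ∅
  L1 def {a,q} use ∅
  L2 def {f} use ∅
  L3 def {f,q} use {f}
  L4 def {a,u} use ∅

Liveness:
  L0 li=∅ lo={f}
  L1 li={f} lo={f}
  L2 li=∅ lo={f}
  L3 li={f} lo=∅
  L4 li=∅ lo=∅

live-out(L0) = ["f"]

Answer: ["f"]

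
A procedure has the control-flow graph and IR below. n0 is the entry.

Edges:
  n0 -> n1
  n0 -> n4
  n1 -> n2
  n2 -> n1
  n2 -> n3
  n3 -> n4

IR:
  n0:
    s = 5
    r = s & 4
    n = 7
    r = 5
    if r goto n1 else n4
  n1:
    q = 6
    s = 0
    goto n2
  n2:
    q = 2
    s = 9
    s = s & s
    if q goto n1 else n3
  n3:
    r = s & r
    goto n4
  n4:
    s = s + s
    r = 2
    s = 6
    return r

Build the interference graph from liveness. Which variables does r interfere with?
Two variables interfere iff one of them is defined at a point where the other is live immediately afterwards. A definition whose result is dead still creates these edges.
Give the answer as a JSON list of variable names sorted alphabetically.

Per-block:
  n0: {n,r,s} / ∅
  n1: {q,s} / ∅
  n2: {q,s} / ∅
  n3: {r} / {r,s}
  n4: {r,s} / {s}

Backward fixpoint:
  live n0: ∅→{r,s}
  live n1: {r}→{r}
  live n2: {r}→{r,s}
  live n3: {r,s}→{s}
  live n4: {s}→∅

Interfere edges:
  n — {s}
  q — {r,s}
  r — {q,s}
  s — {n,q,r}

N(r) = ["q", "s"]

Answer: ["q", "s"]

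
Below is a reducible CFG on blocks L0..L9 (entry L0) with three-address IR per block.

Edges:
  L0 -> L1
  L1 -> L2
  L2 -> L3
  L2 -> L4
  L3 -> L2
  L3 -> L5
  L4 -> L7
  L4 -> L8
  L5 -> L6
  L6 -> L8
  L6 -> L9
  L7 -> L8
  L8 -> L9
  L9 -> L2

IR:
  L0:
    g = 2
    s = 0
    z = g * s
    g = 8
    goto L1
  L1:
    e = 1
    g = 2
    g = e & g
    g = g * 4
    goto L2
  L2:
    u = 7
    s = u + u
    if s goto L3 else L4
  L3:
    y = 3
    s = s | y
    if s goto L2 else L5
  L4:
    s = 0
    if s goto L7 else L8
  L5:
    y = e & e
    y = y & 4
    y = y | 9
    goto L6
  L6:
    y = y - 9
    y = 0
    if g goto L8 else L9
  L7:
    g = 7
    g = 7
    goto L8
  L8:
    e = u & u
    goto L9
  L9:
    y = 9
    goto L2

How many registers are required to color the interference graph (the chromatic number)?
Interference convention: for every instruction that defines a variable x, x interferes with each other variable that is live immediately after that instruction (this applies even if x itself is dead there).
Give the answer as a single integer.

Answer: 5

Derivation:
Block summaries:
  L0 def {g,s,z} use ∅
  L1 def {e,g} use ∅
  L2 def {s,u} use ∅
  L3 def {s,y} use {s}
  L4 def {s} use ∅
  L5 def {y} use {e}
  L6 def {y} use {g,y}
  L7 def {g} use ∅
  L8 def {e} use {u}
  L9 def {y} use ∅

Backward fixpoint:
  L0 li=∅ lo=∅
  L1 li=∅ lo={e,g}
  L2 li={e,g} lo={e,g,s,u}
  L3 li={e,g,s,u} lo={e,g,u}
  L4 li={g,u} lo={g,u}
  L5 li={e,g,u} lo={e,g,u,y}
  L6 li={e,g,u,y} lo={e,g,u}
  L7 li={u} lo={g,u}
  L8 li={g,u} lo={e,g}
  L9 li={e,g} lo={e,g}

Interference:
  e↔{g,s,u,y}
  g↔{e,s,u,y}
  s↔{e,g,u,y}
  u↔{e,g,s,y}
  y↔{e,g,s,u}
  z↔∅

Colouring:
  clique {e,g,s,u,y} ⇒ need ≥ 5
  assign e→c0 g→c1 s→c2 u→c3 y→c4 z→c0 — no edge inside a register ⇒ χ ≤ 5
  χ = 5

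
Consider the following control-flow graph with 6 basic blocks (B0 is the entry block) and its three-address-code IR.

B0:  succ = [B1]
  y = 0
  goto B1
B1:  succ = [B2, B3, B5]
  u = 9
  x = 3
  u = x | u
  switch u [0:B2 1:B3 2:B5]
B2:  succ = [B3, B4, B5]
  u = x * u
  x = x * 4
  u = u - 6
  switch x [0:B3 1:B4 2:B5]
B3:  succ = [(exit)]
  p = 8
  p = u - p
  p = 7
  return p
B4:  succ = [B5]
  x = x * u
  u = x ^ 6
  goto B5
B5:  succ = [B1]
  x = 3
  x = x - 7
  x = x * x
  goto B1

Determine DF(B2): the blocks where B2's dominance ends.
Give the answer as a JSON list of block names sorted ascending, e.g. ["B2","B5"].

idom tree: B1←B0 B2←B1 B3←B1 B4←B2 B5←B1
Join-block Dom:
  B1: preds {B0,B5}: {B0} ∩ {B0,B1,B5} = {B0}; idom=B0
  B3: preds {B1,B2}: {B0,B1} ∩ {B0,B1,B2} = {B0,B1}; idom=B1
  B5: preds {B1,B2,B4}: {B0,B1} ∩ {B0,B1,B2} ∩ {B0,B1,B2,B4} = {B0,B1}; idom=B1

Frontier:
  join B1 pred B0: · stop@B0
  join B1 pred B5: B5→B1 stop@B0
  join B3 pred B1: · stop@B1
  join B3 pred B2: B2 stop@B1
  join B5 pred B1: · stop@B1
  join B5 pred B2: B2 stop@B1
  join B5 pred B4: B4→B2 stop@B1
  B0: DF=∅
  B1: DF={B1}
  B2: DF={B3,B5}
  B3: DF=∅
  B4: DF={B5}
  B5: DF={B1}

DF(B2) = ["B3", "B5"]

Answer: ["B3", "B5"]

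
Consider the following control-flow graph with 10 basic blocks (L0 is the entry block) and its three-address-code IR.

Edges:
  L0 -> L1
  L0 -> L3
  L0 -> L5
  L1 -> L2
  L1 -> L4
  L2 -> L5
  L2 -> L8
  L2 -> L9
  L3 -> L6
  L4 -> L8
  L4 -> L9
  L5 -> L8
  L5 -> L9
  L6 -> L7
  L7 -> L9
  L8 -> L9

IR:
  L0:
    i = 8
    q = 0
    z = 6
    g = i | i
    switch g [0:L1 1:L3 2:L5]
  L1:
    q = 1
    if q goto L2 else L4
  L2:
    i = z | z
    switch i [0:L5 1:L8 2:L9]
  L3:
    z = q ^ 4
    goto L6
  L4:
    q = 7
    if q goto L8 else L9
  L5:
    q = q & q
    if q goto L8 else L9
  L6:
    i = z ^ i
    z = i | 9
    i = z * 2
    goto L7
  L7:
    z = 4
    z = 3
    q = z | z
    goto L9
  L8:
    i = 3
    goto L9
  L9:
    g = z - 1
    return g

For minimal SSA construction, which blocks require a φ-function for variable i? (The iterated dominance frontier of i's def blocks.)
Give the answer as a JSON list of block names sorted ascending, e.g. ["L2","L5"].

idom tree: L1←L0 L2←L1 L3←L0 L4←L1 L5←L0 L6←L3 L7←L6 L8←L0 L9←L0
Dom∩ at merges:
  L5: preds {L0,L2}: {L0} ∩ {L0,L1,L2} = {L0}; idom=L0
  L8: preds {L2,L4,L5}: {L0,L1,L2} ∩ {L0,L1,L4} ∩ {L0,L5} = {L0}; idom=L0
  L9: preds {L2,L4,L5,L7,L8}: {L0,L1,L2} ∩ {L0,L1,L4} ∩ {L0,L5} ∩ {L0,L3,L6,L7} ∩ {L0,L8} = {L0}; idom=L0

DF walk-up:
  join L5 pred L0: · stop@L0
  join L5 pred L2: L2→L1 stop@L0
  join L8 pred L2: L2→L1 stop@L0
  join L8 pred L4: L4→L1 stop@L0
  join L8 pred L5: L5 stop@L0
  join L9 pred L2: L2→L1 stop@L0
  join L9 pred L4: L4→L1 stop@L0
  join L9 pred L5: L5 stop@L0
  join L9 pred L7: L7→L6→L3 stop@L0
  join L9 pred L8: L8 stop@L0
  L0 → ∅
  L1 → {L5,L8,L9}
  L2 → {L5,L8,L9}
  L3 → {L9}
  L4 → {L8,L9}
  L5 → {L8,L9}
  L6 → {L9}
  L7 → {L9}
  L8 → {L9}
  L9 → ∅

φ for i: defs {L0,L2,L6,L8}
  DF⁺ = {L5,L8,L9}

Answer: ["L5", "L8", "L9"]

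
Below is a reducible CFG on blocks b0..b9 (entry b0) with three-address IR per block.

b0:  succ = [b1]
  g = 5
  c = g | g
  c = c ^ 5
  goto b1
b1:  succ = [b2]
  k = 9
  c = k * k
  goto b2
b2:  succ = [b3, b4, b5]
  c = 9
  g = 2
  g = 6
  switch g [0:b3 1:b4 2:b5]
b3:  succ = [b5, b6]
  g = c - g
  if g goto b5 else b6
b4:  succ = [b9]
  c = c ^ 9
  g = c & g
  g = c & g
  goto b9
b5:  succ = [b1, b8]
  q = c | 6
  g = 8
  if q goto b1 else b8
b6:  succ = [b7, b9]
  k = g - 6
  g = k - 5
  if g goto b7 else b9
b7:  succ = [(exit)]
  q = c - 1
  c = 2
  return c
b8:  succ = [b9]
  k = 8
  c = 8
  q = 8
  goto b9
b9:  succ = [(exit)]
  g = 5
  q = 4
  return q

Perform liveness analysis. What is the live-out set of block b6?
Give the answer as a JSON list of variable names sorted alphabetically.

Block summaries:
  b0: {c,g} / ∅
  b1: {c,k} / ∅
  b2: {c,g} / ∅
  b3: {g} / {c,g}
  b4: {c,g} / {c,g}
  b5: {g,q} / {c}
  b6: {g,k} / {g}
  b7: {c,q} / {c}
  b8: {c,k,q} / ∅
  b9: {g,q} / ∅

Backward fixpoint:
  b0: in=∅ out=∅
  b1: in=∅ out=∅
  b2: in=∅ out={c,g}
  b3: in={c,g} out={c,g}
  b4: in={c,g} out=∅
  b5: in={c} out=∅
  b6: in={c,g} out={c}
  b7: in={c} out=∅
  b8: in=∅ out=∅
  b9: in=∅ out=∅

live-out(b6) = ["c"]

Answer: ["c"]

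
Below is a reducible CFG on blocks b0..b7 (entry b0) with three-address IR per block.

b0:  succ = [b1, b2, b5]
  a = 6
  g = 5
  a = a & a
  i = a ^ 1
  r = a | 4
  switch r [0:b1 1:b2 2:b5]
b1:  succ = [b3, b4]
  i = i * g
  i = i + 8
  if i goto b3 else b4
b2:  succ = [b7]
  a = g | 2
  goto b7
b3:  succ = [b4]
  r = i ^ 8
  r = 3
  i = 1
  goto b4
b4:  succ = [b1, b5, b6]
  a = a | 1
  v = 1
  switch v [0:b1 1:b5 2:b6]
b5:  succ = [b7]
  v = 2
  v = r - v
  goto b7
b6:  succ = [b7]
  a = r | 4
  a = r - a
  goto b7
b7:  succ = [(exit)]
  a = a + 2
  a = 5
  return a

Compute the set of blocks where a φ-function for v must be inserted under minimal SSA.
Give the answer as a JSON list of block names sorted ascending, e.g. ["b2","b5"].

Answer: ["b1", "b5", "b7"]

Analysis:
idom tree: b1←b0 b2←b0 b3←b1 b4←b1 b5←b0 b6←b4 b7←b0
Dom at joins:
  b1: preds {b0,b4}: {b0} ∩ {b0,b1,b4} = {b0}; idom=b0
  b4: preds {b1,b3}: {b0,b1} ∩ {b0,b1,b3} = {b0,b1}; idom=b1
  b5: preds {b0,b4}: {b0} ∩ {b0,b1,b4} = {b0}; idom=b0
  b7: preds {b2,b5,b6}: {b0,b2} ∩ {b0,b5} ∩ {b0,b1,b4,b6} = {b0}; idom=b0

Frontier:
  b1←b0: walk · to b0
  b1←b4: walk b4→b1 to b0
  b4←b1: walk · to b1
  b4←b3: walk b3 to b1
  b5←b0: walk · to b0
  b5←b4: walk b4→b1 to b0
  b7←b2: walk b2 to b0
  b7←b5: walk b5 to b0
  b7←b6: walk b6→b4→b1 to b0
  DF(b0)=∅
  DF(b1)={b1,b5,b7}
  DF(b2)={b7}
  DF(b3)={b4}
  DF(b4)={b1,b5,b7}
  DF(b5)={b7}
  DF(b6)={b7}
  DF(b7)=∅

φ for v: defs {b4,b5}
  DF⁺ = {b1,b5,b7}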